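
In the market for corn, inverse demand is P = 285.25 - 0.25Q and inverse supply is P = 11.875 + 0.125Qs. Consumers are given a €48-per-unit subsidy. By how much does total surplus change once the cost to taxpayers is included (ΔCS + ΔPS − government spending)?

Net change in total surplus = -€3072

Pre-subsidy: 285.25 - 0.25Q = 11.875 + 0.125Q gives Q* = 729 and P* = 103.
With the rebate, buyers effectively pay Pb = Ps − 48, where Ps is the price sellers receive.
On the curves, Pb = 285.25 - 0.25Q and Ps = 11.875 + 0.125Q; the wedge Ps − Pb = 48 gives 11.875 + 0.125Q − (285.25 - 0.25Q) = 48, so Q' = 857.
Then Pb = 285.25 − 0.25·857 = 71 and Ps = 11.875 + 0.125·857 = 119.
ΔCS = ½(729 + 857)(103 − 71) = 25376; ΔPS = ½(729 + 857)(119 − 103) = 12688.
Government spending = 48 × 857 = 41136.
Net change = 25376 + 12688 − 41136 = -3072. The loss equals the DWL triangle ½·48·128.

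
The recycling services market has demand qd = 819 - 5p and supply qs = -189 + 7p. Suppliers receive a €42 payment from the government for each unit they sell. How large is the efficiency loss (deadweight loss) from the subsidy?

Deadweight loss = €2572.5

Pre-subsidy: 819 - 5p = -189 + 7p gives p* = 84, q* = 399.
With the subsidy, sellers receive ps = pb + 42 for each unit, where pb is the price buyers pay.
Supply in terms of pb becomes qs = -189 + 7(pb + 42) = 105 + 7pb. Setting this equal to demand: 819 - 5pb = 105 + 7pb, so pb = 59.5.
Sellers receive ps = 59.5 + 42 = 101.5; q' = 819 − 5·59.5 = 521.5.
The subsidy expands output by 521.5 − 399 = 122.5 past the efficient level; on those units the gap between marginal cost and willingness to pay runs from 0 up to 42.
DWL = ½ × 42 × 122.5 = 2572.5.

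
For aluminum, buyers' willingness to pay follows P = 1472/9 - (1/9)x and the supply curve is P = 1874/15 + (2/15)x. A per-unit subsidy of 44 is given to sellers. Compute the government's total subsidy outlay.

Government cost = 14872

Pre-subsidy: 1472/9 - (1/9)x = 1874/15 + (2/15)x gives x* = 158 and P* = 146.
With the subsidy, sellers receive Ps = Pb + 44 for each unit, where Pb is the price buyers pay.
On the curves, Pb = 1472/9 - (1/9)x and Ps = 1874/15 + (2/15)x; the wedge Ps − Pb = 44 gives 1874/15 + (2/15)x − (1472/9 - (1/9)x) = 44, so x' = 338.
Then Pb = 1472/9 − (1/9)·338 = 126 and Ps = 1874/15 + (2/15)·338 = 170.
Government outlay = subsidy × quantity = 44 × 338 = 14872.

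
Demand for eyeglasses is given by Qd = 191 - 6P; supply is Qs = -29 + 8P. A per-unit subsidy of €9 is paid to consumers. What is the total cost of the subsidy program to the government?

Government cost = 8037/7

Pre-subsidy: 191 - 6P = -29 + 8P gives P* = 110/7, Q* = 677/7.
With the rebate, buyers effectively pay Pb = Ps − 9, where Ps is the price sellers receive.
Demand in terms of Ps becomes Qd = 191 − 6(Ps − 9) = 245 - 6Ps. Setting this equal to supply: 245 - 6Ps = -29 + 8Ps, so Ps = 137/7.
Buyers pay Pb = 137/7 − 9 = 74/7; Q' = -29 + 8·(137/7) = 893/7.
Government outlay = subsidy × quantity = 9 × 893/7 = 8037/7.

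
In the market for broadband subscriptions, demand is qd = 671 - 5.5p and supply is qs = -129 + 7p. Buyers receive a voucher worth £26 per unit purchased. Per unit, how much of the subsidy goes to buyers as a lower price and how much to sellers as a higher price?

Buyers gain £14.56 per unit; sellers gain £11.44 per unit

Pre-subsidy: 671 - 5.5p = -129 + 7p gives p* = 64, q* = 319.
With the rebate, buyers effectively pay pb = ps − 26, where ps is the price sellers receive.
Demand in terms of ps becomes qd = 671 − 5.5(ps − 26) = 814 - 5.5ps. Setting this equal to supply: 814 - 5.5ps = -129 + 7ps, so ps = 75.44.
Buyers pay pb = 75.44 − 26 = 49.44; q' = -129 + 7·75.44 = 399.08.
Buyers' price falls by p* − pb = 64 − 49.44 = 14.56; sellers' price rises by ps − p* = 75.44 − 64 = 11.44.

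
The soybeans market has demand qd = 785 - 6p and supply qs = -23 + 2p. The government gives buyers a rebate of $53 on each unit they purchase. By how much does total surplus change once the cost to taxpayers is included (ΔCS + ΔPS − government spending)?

Net change in total surplus = -$2106.75

Pre-subsidy: 785 - 6p = -23 + 2p gives p* = 101, q* = 179.
With the rebate, buyers effectively pay pb = ps − 53, where ps is the price sellers receive.
Demand in terms of ps becomes qd = 785 − 6(ps − 53) = 1103 - 6ps. Setting this equal to supply: 1103 - 6ps = -23 + 2ps, so ps = 140.75.
Buyers pay pb = 140.75 − 53 = 87.75; q' = -23 + 2·140.75 = 258.5.
ΔCS = ½(179 + 258.5)(101 − 87.75) = 2898.4375; ΔPS = ½(179 + 258.5)(140.75 − 101) = 8695.3125.
Government spending = 53 × 258.5 = 13700.5.
Net change = 2898.4375 + 8695.3125 − 13700.5 = -2106.75. The loss equals the DWL triangle ½·53·79.5.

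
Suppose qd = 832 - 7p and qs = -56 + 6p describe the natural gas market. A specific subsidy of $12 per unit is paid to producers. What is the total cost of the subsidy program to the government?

Government cost = 61248/13

Pre-subsidy: 832 - 7p = -56 + 6p gives p* = 888/13, q* = 4600/13.
With the subsidy, sellers receive ps = pb + 12 for each unit, where pb is the price buyers pay.
Supply in terms of pb becomes qs = -56 + 6(pb + 12) = 16 + 6pb. Setting this equal to demand: 832 - 7pb = 16 + 6pb, so pb = 816/13.
Sellers receive ps = 816/13 + 12 = 972/13; q' = 832 − 7·(816/13) = 5104/13.
Government outlay = subsidy × quantity = 12 × 5104/13 = 61248/13.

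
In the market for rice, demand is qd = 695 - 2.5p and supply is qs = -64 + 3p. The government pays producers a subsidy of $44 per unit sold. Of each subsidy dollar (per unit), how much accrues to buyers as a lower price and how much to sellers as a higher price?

Pre-subsidy: 695 - 2.5p = -64 + 3p gives p* = 138, q* = 350.
With the subsidy, sellers receive ps = pb + 44 for each unit, where pb is the price buyers pay.
Supply in terms of pb becomes qs = -64 + 3(pb + 44) = 68 + 3pb. Setting this equal to demand: 695 - 2.5pb = 68 + 3pb, so pb = 114.
Sellers receive ps = 114 + 44 = 158; q' = 695 − 2.5·114 = 410.
Buyers' price falls by p* − pb = 138 − 114 = 24; sellers' price rises by ps − p* = 158 − 138 = 20.

Buyers gain $24 per unit; sellers gain $20 per unit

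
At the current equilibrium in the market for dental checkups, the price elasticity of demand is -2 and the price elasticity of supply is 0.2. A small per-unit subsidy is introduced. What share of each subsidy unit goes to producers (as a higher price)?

Producer share = 10/11

For a small subsidy around the equilibrium, the benefit split depends on the relative slopes, which at a point are proportional to the elasticities.
Buyer share = εs/(εs + |εd|) = 0.2/(0.2 + 2) = 1/11; seller share = |εd|/(εs + |εd|) = 10/11.
So producers capture 10/11 of the subsidy.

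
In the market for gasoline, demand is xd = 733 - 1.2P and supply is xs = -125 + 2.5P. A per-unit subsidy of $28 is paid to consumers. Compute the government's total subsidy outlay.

Government cost = 494620/37

Pre-subsidy: 733 - 1.2P = -125 + 2.5P gives P* = 8580/37, x* = 16825/37.
With the rebate, buyers effectively pay Pb = Ps − 28, where Ps is the price sellers receive.
Demand in terms of Ps becomes xd = 733 − 1.2(Ps − 28) = 766.6 - 1.2Ps. Setting this equal to supply: 766.6 - 1.2Ps = -125 + 2.5Ps, so Ps = 8916/37.
Buyers pay Pb = 8916/37 − 28 = 7880/37; x' = -125 + 2.5·(8916/37) = 17665/37.
Government outlay = subsidy × quantity = 28 × 17665/37 = 494620/37.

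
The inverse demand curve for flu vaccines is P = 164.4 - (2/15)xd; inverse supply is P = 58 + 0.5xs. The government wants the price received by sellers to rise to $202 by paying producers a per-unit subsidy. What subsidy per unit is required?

Required subsidy s = $76 per unit

At a seller price of 202, quantity supplied is -116 + 2·202 = 288.
Buyers absorb 288 only when they pay Pb = 164.4 − (2/15)·288 = 126.
s = Ps − Pb = 202 − 126 = 76.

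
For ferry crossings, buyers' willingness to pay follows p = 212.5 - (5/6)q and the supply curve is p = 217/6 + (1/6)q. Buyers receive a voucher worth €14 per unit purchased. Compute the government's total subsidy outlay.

Government cost = 7994/3

Pre-subsidy: 212.5 - (5/6)q = 217/6 + (1/6)q gives q* = 529/3 and p* = 590/9.
With the rebate, buyers effectively pay pb = ps − 14, where ps is the price sellers receive.
On the curves, pb = 212.5 - (5/6)q and ps = 217/6 + (1/6)q; the wedge ps − pb = 14 gives 217/6 + (1/6)q − (212.5 - (5/6)q) = 14, so q' = 571/3.
Then pb = 212.5 − (5/6)·(571/3) = 485/9 and ps = 217/6 + (1/6)·(571/3) = 611/9.
Government outlay = subsidy × quantity = 14 × 571/3 = 7994/3.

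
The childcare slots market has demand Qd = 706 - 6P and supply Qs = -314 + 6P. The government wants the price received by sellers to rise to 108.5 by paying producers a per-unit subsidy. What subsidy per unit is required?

Required subsidy s = 47 per unit

At a seller price of 108.5, quantity supplied is -314 + 6·108.5 = 337.
Buyers absorb 337 only when they pay Pb with 706 − 6·Pb = 337, i.e. Pb = 61.5.
s = Ps − Pb = 108.5 − 61.5 = 47.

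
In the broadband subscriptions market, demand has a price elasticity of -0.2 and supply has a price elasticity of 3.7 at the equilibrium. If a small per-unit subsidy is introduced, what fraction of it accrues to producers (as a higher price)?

For a small subsidy around the equilibrium, the benefit split depends on the relative slopes, which at a point are proportional to the elasticities.
Buyer share = εs/(εs + |εd|) = 3.7/(3.7 + 0.2) = 37/39; seller share = |εd|/(εs + |εd|) = 2/39.
So producers capture 2/39 of the subsidy.

Producer share = 2/39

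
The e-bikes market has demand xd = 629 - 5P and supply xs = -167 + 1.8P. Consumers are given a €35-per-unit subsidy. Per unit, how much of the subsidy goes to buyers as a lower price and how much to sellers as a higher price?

Buyers gain 315/34 per unit; sellers gain 875/34 per unit

Pre-subsidy: 629 - 5P = -167 + 1.8P gives P* = 1990/17, x* = 743/17.
With the rebate, buyers effectively pay Pb = Ps − 35, where Ps is the price sellers receive.
Demand in terms of Ps becomes xd = 629 − 5(Ps − 35) = 804 - 5Ps. Setting this equal to supply: 804 - 5Ps = -167 + 1.8Ps, so Ps = 4855/34.
Buyers pay Pb = 4855/34 − 35 = 3665/34; x' = -167 + 1.8·(4855/34) = 3061/34.
Buyers' price falls by P* − Pb = 1990/17 − 3665/34 = 315/34; sellers' price rises by Ps − P* = 4855/34 − 1990/17 = 875/34.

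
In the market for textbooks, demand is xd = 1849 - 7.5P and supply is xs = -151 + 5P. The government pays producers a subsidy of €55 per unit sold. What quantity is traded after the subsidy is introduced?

x' = 814

Pre-subsidy: 1849 - 7.5P = -151 + 5P gives P* = 160, x* = 649.
With the subsidy, sellers receive Ps = Pb + 55 for each unit, where Pb is the price buyers pay.
Supply in terms of Pb becomes xs = -151 + 5(Pb + 55) = 124 + 5Pb. Setting this equal to demand: 1849 - 7.5Pb = 124 + 5Pb, so Pb = 138.
Sellers receive Ps = 138 + 55 = 193; x' = 1849 − 7.5·138 = 814.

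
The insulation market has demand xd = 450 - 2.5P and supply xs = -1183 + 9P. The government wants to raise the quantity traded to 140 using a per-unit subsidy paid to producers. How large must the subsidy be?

At x = 140, invert demand for the buyer price: Pb = (450 − 140)/2.5 = 124; invert supply for the seller price: Ps = (140 − (-1183))/9 = 147.
The subsidy must fill the gap: s = Ps − Pb = 147 − 124 = 23.

Required subsidy s = 23 per unit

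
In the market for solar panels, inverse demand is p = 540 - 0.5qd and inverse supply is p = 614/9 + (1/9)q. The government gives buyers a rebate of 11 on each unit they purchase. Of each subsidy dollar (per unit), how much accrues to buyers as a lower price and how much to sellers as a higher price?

Pre-subsidy: 540 - 0.5q = 614/9 + (1/9)q gives q* = 772 and p* = 154.
With the rebate, buyers effectively pay pb = ps − 11, where ps is the price sellers receive.
On the curves, pb = 540 - 0.5q and ps = 614/9 + (1/9)q; the wedge ps − pb = 11 gives 614/9 + (1/9)q − (540 - 0.5q) = 11, so q' = 790.
Then pb = 540 − 0.5·790 = 145 and ps = 614/9 + (1/9)·790 = 156.
Buyers' price falls by p* − pb = 154 − 145 = 9; sellers' price rises by ps − p* = 156 − 154 = 2.

Buyers gain 9 per unit; sellers gain 2 per unit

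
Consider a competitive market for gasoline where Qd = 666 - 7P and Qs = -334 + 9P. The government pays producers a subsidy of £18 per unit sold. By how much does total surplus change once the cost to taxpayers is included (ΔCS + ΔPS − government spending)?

Pre-subsidy: 666 - 7P = -334 + 9P gives P* = 62.5, Q* = 228.5.
With the subsidy, sellers receive Ps = Pb + 18 for each unit, where Pb is the price buyers pay.
Supply in terms of Pb becomes Qs = -334 + 9(Pb + 18) = -172 + 9Pb. Setting this equal to demand: 666 - 7Pb = -172 + 9Pb, so Pb = 52.375.
Sellers receive Ps = 52.375 + 18 = 70.375; Q' = 666 − 7·52.375 = 299.375.
ΔCS = ½(228.5 + 299.375)(62.5 − 52.375) = 2672.3671875; ΔPS = ½(228.5 + 299.375)(70.375 − 62.5) = 2078.5078125.
Government spending = 18 × 299.375 = 5388.75.
Net change = 2672.3671875 + 2078.5078125 − 5388.75 = -637.875. The loss equals the DWL triangle ½·18·70.875.

Net change in total surplus = -£637.875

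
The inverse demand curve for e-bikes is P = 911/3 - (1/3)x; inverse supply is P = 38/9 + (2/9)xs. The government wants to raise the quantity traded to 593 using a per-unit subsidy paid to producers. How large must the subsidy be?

Required subsidy s = 30 per unit

At x = 593, from the demand curve buyers pay Pb = 911/3 − (1/3)·593 = 106; from the supply curve sellers need Ps = 38/9 + (2/9)·593 = 136.
The subsidy must fill the gap: s = Ps − Pb = 136 − 106 = 30.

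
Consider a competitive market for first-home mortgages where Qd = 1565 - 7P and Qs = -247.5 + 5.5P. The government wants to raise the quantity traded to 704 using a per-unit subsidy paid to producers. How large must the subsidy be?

At Q = 704, invert demand for the buyer price: Pb = (1565 − 704)/7 = 123; invert supply for the seller price: Ps = (704 − (-247.5))/5.5 = 173.
The subsidy must fill the gap: s = Ps − Pb = 173 − 123 = 50.

Required subsidy s = 50 per unit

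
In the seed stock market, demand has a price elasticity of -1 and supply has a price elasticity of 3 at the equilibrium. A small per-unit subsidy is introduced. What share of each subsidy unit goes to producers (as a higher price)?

Producer share = 0.25

For a small subsidy around the equilibrium, the benefit split depends on the relative slopes, which at a point are proportional to the elasticities.
Buyer share = εs/(εs + |εd|) = 3/(3 + 1) = 0.75; seller share = |εd|/(εs + |εd|) = 0.25.
So producers capture 0.25 of the subsidy.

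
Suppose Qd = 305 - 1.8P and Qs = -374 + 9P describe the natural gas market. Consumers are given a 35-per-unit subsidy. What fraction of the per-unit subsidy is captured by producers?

Pre-subsidy: 305 - 1.8P = -374 + 9P gives P* = 3395/54, Q* = 1151/6.
With the rebate, buyers effectively pay Pb = Ps − 35, where Ps is the price sellers receive.
Demand in terms of Ps becomes Qd = 305 − 1.8(Ps − 35) = 368 - 1.8Ps. Setting this equal to supply: 368 - 1.8Ps = -374 + 9Ps, so Ps = 1855/27.
Buyers pay Pb = 1855/27 − 35 = 910/27; Q' = -374 + 9·(1855/27) = 733/3.
Buyers' price falls by P* − Pb = 3395/54 − 910/27 = 175/6; sellers' price rises by Ps − P* = 1855/27 − 3395/54 = 35/6.
So producers capture (35/6)/35 = 1/6 of each unit of subsidy.

Producer share = 1/6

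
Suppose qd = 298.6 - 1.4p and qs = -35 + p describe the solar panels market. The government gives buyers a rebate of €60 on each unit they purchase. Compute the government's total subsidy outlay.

Government cost = €8340

Pre-subsidy: 298.6 - 1.4p = -35 + p gives p* = 139, q* = 104.
With the rebate, buyers effectively pay pb = ps − 60, where ps is the price sellers receive.
Demand in terms of ps becomes qd = 298.6 − 1.4(ps − 60) = 382.6 - 1.4ps. Setting this equal to supply: 382.6 - 1.4ps = -35 + ps, so ps = 174.
Buyers pay pb = 174 − 60 = 114; q' = -35 + 1·174 = 139.
Government outlay = subsidy × quantity = 60 × 139 = 8340.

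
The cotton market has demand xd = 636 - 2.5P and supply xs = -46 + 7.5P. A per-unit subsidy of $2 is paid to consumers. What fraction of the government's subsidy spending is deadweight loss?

Pre-subsidy: 636 - 2.5P = -46 + 7.5P gives P* = 68.2, x* = 465.5.
With the rebate, buyers effectively pay Pb = Ps − 2, where Ps is the price sellers receive.
Demand in terms of Ps becomes xd = 636 − 2.5(Ps − 2) = 641 - 2.5Ps. Setting this equal to supply: 641 - 2.5Ps = -46 + 7.5Ps, so Ps = 68.7.
Buyers pay Pb = 68.7 − 2 = 66.7; x' = -46 + 7.5·68.7 = 469.25.
ΔCS = ½(465.5 + 469.25)(68.2 − 66.7) = 701.0625; ΔPS = ½(465.5 + 469.25)(68.7 − 68.2) = 233.6875.
Government spending = 2 × 469.25 = 938.5.
DWL = ½ × 2 × (469.25 − 465.5) = 3.75; fraction = 3.75 / 938.5 = 15/3754.

DWL / government spending = 15/3754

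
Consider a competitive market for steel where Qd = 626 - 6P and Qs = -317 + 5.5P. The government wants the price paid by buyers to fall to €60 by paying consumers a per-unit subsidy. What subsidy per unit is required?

At a buyer price of 60, quantity demanded is 626 − 6·60 = 266.
Sellers supply 266 only when they receive Ps with -317 + 5.5·Ps = 266, i.e. Ps = 106.
s = Ps − Pb = 106 − 60 = 46.

Required subsidy s = €46 per unit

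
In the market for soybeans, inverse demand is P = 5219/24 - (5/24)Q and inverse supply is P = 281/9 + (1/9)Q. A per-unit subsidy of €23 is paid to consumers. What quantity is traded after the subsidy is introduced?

Q' = 655

Pre-subsidy: 5219/24 - (5/24)Q = 281/9 + (1/9)Q gives Q* = 583 and P* = 96.
With the rebate, buyers effectively pay Pb = Ps − 23, where Ps is the price sellers receive.
On the curves, Pb = 5219/24 - (5/24)Q and Ps = 281/9 + (1/9)Q; the wedge Ps − Pb = 23 gives 281/9 + (1/9)Q − (5219/24 - (5/24)Q) = 23, so Q' = 655.
Then Pb = 5219/24 − (5/24)·655 = 81 and Ps = 281/9 + (1/9)·655 = 104.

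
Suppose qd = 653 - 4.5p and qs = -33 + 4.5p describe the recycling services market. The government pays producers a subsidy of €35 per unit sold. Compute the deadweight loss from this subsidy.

Pre-subsidy: 653 - 4.5p = -33 + 4.5p gives p* = 686/9, q* = 310.
With the subsidy, sellers receive ps = pb + 35 for each unit, where pb is the price buyers pay.
Supply in terms of pb becomes qs = -33 + 4.5(pb + 35) = 124.5 + 4.5pb. Setting this equal to demand: 653 - 4.5pb = 124.5 + 4.5pb, so pb = 1057/18.
Sellers receive ps = 1057/18 + 35 = 1687/18; q' = 653 − 4.5·(1057/18) = 388.75.
The subsidy expands output by 388.75 − 310 = 78.75 past the efficient level; on those units the gap between marginal cost and willingness to pay runs from 0 up to 35.
DWL = ½ × 35 × 78.75 = 1378.125.

Deadweight loss = €1378.125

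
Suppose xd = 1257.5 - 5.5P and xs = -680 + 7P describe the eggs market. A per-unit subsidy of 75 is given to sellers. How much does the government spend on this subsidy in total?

Government cost = 47700

Pre-subsidy: 1257.5 - 5.5P = -680 + 7P gives P* = 155, x* = 405.
With the subsidy, sellers receive Ps = Pb + 75 for each unit, where Pb is the price buyers pay.
Supply in terms of Pb becomes xs = -680 + 7(Pb + 75) = -155 + 7Pb. Setting this equal to demand: 1257.5 - 5.5Pb = -155 + 7Pb, so Pb = 113.
Sellers receive Ps = 113 + 75 = 188; x' = 1257.5 − 5.5·113 = 636.
Government outlay = subsidy × quantity = 75 × 636 = 47700.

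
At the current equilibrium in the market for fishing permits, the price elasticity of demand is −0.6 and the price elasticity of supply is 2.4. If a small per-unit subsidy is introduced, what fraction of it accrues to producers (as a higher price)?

For a small subsidy around the equilibrium, the benefit split depends on the relative slopes, which at a point are proportional to the elasticities.
Buyer share = εs/(εs + |εd|) = 2.4/(2.4 + 0.6) = 0.8; seller share = |εd|/(εs + |εd|) = 0.2.
So producers capture 0.2 of the subsidy.

Producer share = 0.2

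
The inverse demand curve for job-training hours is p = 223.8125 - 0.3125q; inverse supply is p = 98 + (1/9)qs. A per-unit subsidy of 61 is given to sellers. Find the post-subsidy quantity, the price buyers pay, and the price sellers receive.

Pre-subsidy: 223.8125 - 0.3125q = 98 + (1/9)q gives q* = 297 and p* = 131.
With the subsidy, sellers receive ps = pb + 61 for each unit, where pb is the price buyers pay.
On the curves, pb = 223.8125 - 0.3125q and ps = 98 + (1/9)q; the wedge ps − pb = 61 gives 98 + (1/9)q − (223.8125 - 0.3125q) = 61, so q' = 441.
Then pb = 223.8125 − 0.3125·441 = 86 and ps = 98 + (1/9)·441 = 147.

q' = 441; buyers pay 86; sellers receive 147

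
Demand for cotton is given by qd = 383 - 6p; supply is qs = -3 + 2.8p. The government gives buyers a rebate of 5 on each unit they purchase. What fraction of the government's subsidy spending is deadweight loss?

Pre-subsidy: 383 - 6p = -3 + 2.8p gives p* = 965/22, q* = 1318/11.
With the rebate, buyers effectively pay pb = ps − 5, where ps is the price sellers receive.
Demand in terms of ps becomes qd = 383 − 6(ps − 5) = 413 - 6ps. Setting this equal to supply: 413 - 6ps = -3 + 2.8ps, so ps = 520/11.
Buyers pay pb = 520/11 − 5 = 465/11; q' = -3 + 2.8·(520/11) = 1423/11.
ΔCS = ½(1318/11 + 1423/11)(965/22 − 465/11) = 95935/484; ΔPS = ½(1318/11 + 1423/11)(520/11 − 965/22) = 205575/484.
Government spending = 5 × 1423/11 = 7115/11.
DWL = ½ × 5 × (1423/11 − 1318/11) = 525/22; fraction = (525/22) / (7115/11) = 105/2846.

DWL / government spending = 105/2846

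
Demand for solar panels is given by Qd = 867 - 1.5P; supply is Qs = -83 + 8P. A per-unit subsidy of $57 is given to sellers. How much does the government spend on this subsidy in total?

Pre-subsidy: 867 - 1.5P = -83 + 8P gives P* = 100, Q* = 717.
With the subsidy, sellers receive Ps = Pb + 57 for each unit, where Pb is the price buyers pay.
Supply in terms of Pb becomes Qs = -83 + 8(Pb + 57) = 373 + 8Pb. Setting this equal to demand: 867 - 1.5Pb = 373 + 8Pb, so Pb = 52.
Sellers receive Ps = 52 + 57 = 109; Q' = 867 − 1.5·52 = 789.
Government outlay = subsidy × quantity = 57 × 789 = 44973.

Government cost = $44973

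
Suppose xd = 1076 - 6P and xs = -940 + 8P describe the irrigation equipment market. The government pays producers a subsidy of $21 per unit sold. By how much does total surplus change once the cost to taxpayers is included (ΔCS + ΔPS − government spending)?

Net change in total surplus = -$756

Pre-subsidy: 1076 - 6P = -940 + 8P gives P* = 144, x* = 212.
With the subsidy, sellers receive Ps = Pb + 21 for each unit, where Pb is the price buyers pay.
Supply in terms of Pb becomes xs = -940 + 8(Pb + 21) = -772 + 8Pb. Setting this equal to demand: 1076 - 6Pb = -772 + 8Pb, so Pb = 132.
Sellers receive Ps = 132 + 21 = 153; x' = 1076 − 6·132 = 284.
ΔCS = ½(212 + 284)(144 − 132) = 2976; ΔPS = ½(212 + 284)(153 − 144) = 2232.
Government spending = 21 × 284 = 5964.
Net change = 2976 + 2232 − 5964 = -756. The loss equals the DWL triangle ½·21·72.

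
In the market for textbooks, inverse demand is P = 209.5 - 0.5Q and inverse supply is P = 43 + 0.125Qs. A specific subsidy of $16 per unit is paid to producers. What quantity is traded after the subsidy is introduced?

Q' = 292

Pre-subsidy: 209.5 - 0.5Q = 43 + 0.125Q gives Q* = 266.4 and P* = 76.3.
With the subsidy, sellers receive Ps = Pb + 16 for each unit, where Pb is the price buyers pay.
On the curves, Pb = 209.5 - 0.5Q and Ps = 43 + 0.125Q; the wedge Ps − Pb = 16 gives 43 + 0.125Q − (209.5 - 0.5Q) = 16, so Q' = 292.
Then Pb = 209.5 − 0.5·292 = 63.5 and Ps = 43 + 0.125·292 = 79.5.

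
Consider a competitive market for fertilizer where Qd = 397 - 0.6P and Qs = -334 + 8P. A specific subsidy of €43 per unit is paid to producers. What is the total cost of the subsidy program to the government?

Government cost = €15910

Pre-subsidy: 397 - 0.6P = -334 + 8P gives P* = 85, Q* = 346.
With the subsidy, sellers receive Ps = Pb + 43 for each unit, where Pb is the price buyers pay.
Supply in terms of Pb becomes Qs = -334 + 8(Pb + 43) = 10 + 8Pb. Setting this equal to demand: 397 - 0.6Pb = 10 + 8Pb, so Pb = 45.
Sellers receive Ps = 45 + 43 = 88; Q' = 397 − 0.6·45 = 370.
Government outlay = subsidy × quantity = 43 × 370 = 15910.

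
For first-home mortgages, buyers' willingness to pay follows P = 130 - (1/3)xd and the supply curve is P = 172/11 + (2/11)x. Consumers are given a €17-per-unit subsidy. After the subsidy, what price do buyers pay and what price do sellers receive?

Buyers pay €45; sellers receive €62

Pre-subsidy: 130 - (1/3)x = 172/11 + (2/11)x gives x* = 222 and P* = 56.
With the rebate, buyers effectively pay Pb = Ps − 17, where Ps is the price sellers receive.
On the curves, Pb = 130 - (1/3)x and Ps = 172/11 + (2/11)x; the wedge Ps − Pb = 17 gives 172/11 + (2/11)x − (130 - (1/3)x) = 17, so x' = 255.
Then Pb = 130 − (1/3)·255 = 45 and Ps = 172/11 + (2/11)·255 = 62.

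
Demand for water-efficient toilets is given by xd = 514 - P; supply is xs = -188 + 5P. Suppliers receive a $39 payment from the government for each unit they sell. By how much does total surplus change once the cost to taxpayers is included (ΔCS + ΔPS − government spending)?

Net change in total surplus = -$633.75

Pre-subsidy: 514 - P = -188 + 5P gives P* = 117, x* = 397.
With the subsidy, sellers receive Ps = Pb + 39 for each unit, where Pb is the price buyers pay.
Supply in terms of Pb becomes xs = -188 + 5(Pb + 39) = 7 + 5Pb. Setting this equal to demand: 514 - Pb = 7 + 5Pb, so Pb = 84.5.
Sellers receive Ps = 84.5 + 39 = 123.5; x' = 514 − 1·84.5 = 429.5.
ΔCS = ½(397 + 429.5)(117 − 84.5) = 13430.625; ΔPS = ½(397 + 429.5)(123.5 − 117) = 2686.125.
Government spending = 39 × 429.5 = 16750.5.
Net change = 13430.625 + 2686.125 − 16750.5 = -633.75. The loss equals the DWL triangle ½·39·32.5.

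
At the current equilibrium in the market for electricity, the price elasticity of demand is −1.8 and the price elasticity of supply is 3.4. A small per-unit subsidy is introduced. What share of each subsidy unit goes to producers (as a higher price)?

For a small subsidy around the equilibrium, the benefit split depends on the relative slopes, which at a point are proportional to the elasticities.
Buyer share = εs/(εs + |εd|) = 3.4/(3.4 + 1.8) = 17/26; seller share = |εd|/(εs + |εd|) = 9/26.
So producers capture 9/26 of the subsidy.

Producer share = 9/26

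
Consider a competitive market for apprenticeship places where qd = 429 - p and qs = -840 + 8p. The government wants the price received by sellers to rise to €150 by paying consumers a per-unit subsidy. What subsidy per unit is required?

Required subsidy s = €81 per unit

At a seller price of 150, quantity supplied is -840 + 8·150 = 360.
Buyers absorb 360 only when they pay pb with 429 − 1·pb = 360, i.e. pb = 69.
s = ps − pb = 150 − 69 = 81.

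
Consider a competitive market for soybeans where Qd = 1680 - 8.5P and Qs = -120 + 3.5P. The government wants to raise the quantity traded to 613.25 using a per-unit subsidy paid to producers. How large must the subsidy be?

Required subsidy s = 84 per unit

At Q = 613.25, invert demand for the buyer price: Pb = (1680 − 613.25)/8.5 = 125.5; invert supply for the seller price: Ps = (613.25 − (-120))/3.5 = 209.5.
The subsidy must fill the gap: s = Ps − Pb = 209.5 − 125.5 = 84.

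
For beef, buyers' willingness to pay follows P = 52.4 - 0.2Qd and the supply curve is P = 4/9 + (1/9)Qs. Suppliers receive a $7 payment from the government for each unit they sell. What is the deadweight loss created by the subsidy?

Deadweight loss = $78.75

Pre-subsidy: 52.4 - 0.2Q = 4/9 + (1/9)Q gives Q* = 167 and P* = 19.
With the subsidy, sellers receive Ps = Pb + 7 for each unit, where Pb is the price buyers pay.
On the curves, Pb = 52.4 - 0.2Q and Ps = 4/9 + (1/9)Q; the wedge Ps − Pb = 7 gives 4/9 + (1/9)Q − (52.4 - 0.2Q) = 7, so Q' = 189.5.
Then Pb = 52.4 − 0.2·189.5 = 14.5 and Ps = 4/9 + (1/9)·189.5 = 21.5.
The subsidy expands output by 189.5 − 167 = 22.5 past the efficient level; on those units the gap between marginal cost and willingness to pay runs from 0 up to 7.
DWL = ½ × 7 × 22.5 = 78.75.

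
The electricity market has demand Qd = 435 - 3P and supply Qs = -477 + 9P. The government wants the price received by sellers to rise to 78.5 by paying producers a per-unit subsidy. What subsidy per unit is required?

At a seller price of 78.5, quantity supplied is -477 + 9·78.5 = 229.5.
Buyers absorb 229.5 only when they pay Pb with 435 − 3·Pb = 229.5, i.e. Pb = 68.5.
s = Ps − Pb = 78.5 − 68.5 = 10.

Required subsidy s = 10 per unit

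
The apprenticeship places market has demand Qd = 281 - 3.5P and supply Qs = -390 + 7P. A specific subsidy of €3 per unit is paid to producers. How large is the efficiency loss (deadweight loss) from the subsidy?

Deadweight loss = €10.5

Pre-subsidy: 281 - 3.5P = -390 + 7P gives P* = 1342/21, Q* = 172/3.
With the subsidy, sellers receive Ps = Pb + 3 for each unit, where Pb is the price buyers pay.
Supply in terms of Pb becomes Qs = -390 + 7(Pb + 3) = -369 + 7Pb. Setting this equal to demand: 281 - 3.5Pb = -369 + 7Pb, so Pb = 1300/21.
Sellers receive Ps = 1300/21 + 3 = 1363/21; Q' = 281 − 3.5·(1300/21) = 193/3.
The subsidy expands output by 193/3 − 172/3 = 7 past the efficient level; on those units the gap between marginal cost and willingness to pay runs from 0 up to 3.
DWL = ½ × 3 × 7 = 10.5.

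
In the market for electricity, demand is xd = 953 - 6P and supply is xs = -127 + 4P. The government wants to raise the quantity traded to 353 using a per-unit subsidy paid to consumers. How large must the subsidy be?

Required subsidy s = 20 per unit

At x = 353, invert demand for the buyer price: Pb = (953 − 353)/6 = 100; invert supply for the seller price: Ps = (353 − (-127))/4 = 120.
The subsidy must fill the gap: s = Ps − Pb = 120 − 100 = 20.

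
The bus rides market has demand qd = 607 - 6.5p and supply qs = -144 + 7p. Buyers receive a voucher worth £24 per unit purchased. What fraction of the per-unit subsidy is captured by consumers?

Consumer share = 14/27

Pre-subsidy: 607 - 6.5p = -144 + 7p gives p* = 1502/27, q* = 6626/27.
With the rebate, buyers effectively pay pb = ps − 24, where ps is the price sellers receive.
Demand in terms of ps becomes qd = 607 − 6.5(ps − 24) = 763 - 6.5ps. Setting this equal to supply: 763 - 6.5ps = -144 + 7ps, so ps = 1814/27.
Buyers pay pb = 1814/27 − 24 = 1166/27; q' = -144 + 7·(1814/27) = 8810/27.
Buyers' price falls by p* − pb = 1502/27 − 1166/27 = 112/9; sellers' price rises by ps − p* = 1814/27 − 1502/27 = 104/9.
So consumers capture (112/9)/24 = 14/27 of each unit of subsidy.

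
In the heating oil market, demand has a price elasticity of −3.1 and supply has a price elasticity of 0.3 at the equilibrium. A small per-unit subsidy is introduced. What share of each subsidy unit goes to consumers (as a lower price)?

Consumer share = 3/34

For a small subsidy around the equilibrium, the benefit split depends on the relative slopes, which at a point are proportional to the elasticities.
Buyer share = εs/(εs + |εd|) = 0.3/(0.3 + 3.1) = 3/34; seller share = |εd|/(εs + |εd|) = 31/34.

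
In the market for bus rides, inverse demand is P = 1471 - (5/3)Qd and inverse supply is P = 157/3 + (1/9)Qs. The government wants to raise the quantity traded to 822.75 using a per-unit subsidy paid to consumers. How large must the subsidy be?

Required subsidy s = 44 per unit

At Q = 822.75, from the demand curve buyers pay Pb = 1471 − (5/3)·822.75 = 99.75; from the supply curve sellers need Ps = 157/3 + (1/9)·822.75 = 143.75.
The subsidy must fill the gap: s = Ps − Pb = 143.75 − 99.75 = 44.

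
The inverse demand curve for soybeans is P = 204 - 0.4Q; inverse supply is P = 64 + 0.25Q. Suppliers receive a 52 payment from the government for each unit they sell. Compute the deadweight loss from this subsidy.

Deadweight loss = 2080

Pre-subsidy: 204 - 0.4Q = 64 + 0.25Q gives Q* = 2800/13 and P* = 1532/13.
With the subsidy, sellers receive Ps = Pb + 52 for each unit, where Pb is the price buyers pay.
On the curves, Pb = 204 - 0.4Q and Ps = 64 + 0.25Q; the wedge Ps − Pb = 52 gives 64 + 0.25Q − (204 - 0.4Q) = 52, so Q' = 3840/13.
Then Pb = 204 − 0.4·(3840/13) = 1116/13 and Ps = 64 + 0.25·(3840/13) = 1792/13.
The subsidy expands output by 3840/13 − 2800/13 = 80 past the efficient level; on those units the gap between marginal cost and willingness to pay runs from 0 up to 52.
DWL = ½ × 52 × 80 = 2080.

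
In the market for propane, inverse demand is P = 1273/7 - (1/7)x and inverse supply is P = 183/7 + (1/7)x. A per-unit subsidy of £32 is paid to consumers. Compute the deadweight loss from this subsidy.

Deadweight loss = £1792

Pre-subsidy: 1273/7 - (1/7)x = 183/7 + (1/7)x gives x* = 545 and P* = 104.
With the rebate, buyers effectively pay Pb = Ps − 32, where Ps is the price sellers receive.
On the curves, Pb = 1273/7 - (1/7)x and Ps = 183/7 + (1/7)x; the wedge Ps − Pb = 32 gives 183/7 + (1/7)x − (1273/7 - (1/7)x) = 32, so x' = 657.
Then Pb = 1273/7 − (1/7)·657 = 88 and Ps = 183/7 + (1/7)·657 = 120.
The subsidy expands output by 657 − 545 = 112 past the efficient level; on those units the gap between marginal cost and willingness to pay runs from 0 up to 32.
DWL = ½ × 32 × 112 = 1792.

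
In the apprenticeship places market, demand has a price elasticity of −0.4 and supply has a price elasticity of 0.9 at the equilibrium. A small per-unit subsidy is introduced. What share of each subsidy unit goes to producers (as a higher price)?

Producer share = 4/13

For a small subsidy around the equilibrium, the benefit split depends on the relative slopes, which at a point are proportional to the elasticities.
Buyer share = εs/(εs + |εd|) = 0.9/(0.9 + 0.4) = 9/13; seller share = |εd|/(εs + |εd|) = 4/13.
So producers capture 4/13 of the subsidy.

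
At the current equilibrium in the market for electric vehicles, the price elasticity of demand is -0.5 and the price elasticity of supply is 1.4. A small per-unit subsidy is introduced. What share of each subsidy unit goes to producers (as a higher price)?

For a small subsidy around the equilibrium, the benefit split depends on the relative slopes, which at a point are proportional to the elasticities.
Buyer share = εs/(εs + |εd|) = 1.4/(1.4 + 0.5) = 14/19; seller share = |εd|/(εs + |εd|) = 5/19.
So producers capture 5/19 of the subsidy.

Producer share = 5/19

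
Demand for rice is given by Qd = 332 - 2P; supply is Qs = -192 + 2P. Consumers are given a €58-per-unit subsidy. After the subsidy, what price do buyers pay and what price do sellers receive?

Buyers pay €102; sellers receive €160

Pre-subsidy: 332 - 2P = -192 + 2P gives P* = 131, Q* = 70.
With the rebate, buyers effectively pay Pb = Ps − 58, where Ps is the price sellers receive.
Demand in terms of Ps becomes Qd = 332 − 2(Ps − 58) = 448 - 2Ps. Setting this equal to supply: 448 - 2Ps = -192 + 2Ps, so Ps = 160.
Buyers pay Pb = 160 − 58 = 102; Q' = -192 + 2·160 = 128.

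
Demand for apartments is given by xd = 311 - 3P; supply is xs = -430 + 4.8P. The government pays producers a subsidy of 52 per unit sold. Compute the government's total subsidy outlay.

Pre-subsidy: 311 - 3P = -430 + 4.8P gives P* = 95, x* = 26.
With the subsidy, sellers receive Ps = Pb + 52 for each unit, where Pb is the price buyers pay.
Supply in terms of Pb becomes xs = -430 + 4.8(Pb + 52) = -180.4 + 4.8Pb. Setting this equal to demand: 311 - 3Pb = -180.4 + 4.8Pb, so Pb = 63.
Sellers receive Ps = 63 + 52 = 115; x' = 311 − 3·63 = 122.
Government outlay = subsidy × quantity = 52 × 122 = 6344.

Government cost = 6344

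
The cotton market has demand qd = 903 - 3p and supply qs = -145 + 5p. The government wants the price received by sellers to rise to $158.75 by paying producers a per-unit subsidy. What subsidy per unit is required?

At a seller price of 158.75, quantity supplied is -145 + 5·158.75 = 648.75.
Buyers absorb 648.75 only when they pay pb with 903 − 3·pb = 648.75, i.e. pb = 84.75.
s = ps − pb = 158.75 − 84.75 = 74.

Required subsidy s = $74 per unit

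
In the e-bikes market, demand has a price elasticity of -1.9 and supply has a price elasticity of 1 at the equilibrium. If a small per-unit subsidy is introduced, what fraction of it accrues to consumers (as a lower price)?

Consumer share = 10/29

For a small subsidy around the equilibrium, the benefit split depends on the relative slopes, which at a point are proportional to the elasticities.
Buyer share = εs/(εs + |εd|) = 1/(1 + 1.9) = 10/29; seller share = |εd|/(εs + |εd|) = 19/29.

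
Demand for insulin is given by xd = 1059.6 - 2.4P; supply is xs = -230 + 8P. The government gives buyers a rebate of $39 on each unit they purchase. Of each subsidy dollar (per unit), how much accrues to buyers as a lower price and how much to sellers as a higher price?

Buyers gain $30 per unit; sellers gain $9 per unit

Pre-subsidy: 1059.6 - 2.4P = -230 + 8P gives P* = 124, x* = 762.
With the rebate, buyers effectively pay Pb = Ps − 39, where Ps is the price sellers receive.
Demand in terms of Ps becomes xd = 1059.6 − 2.4(Ps − 39) = 1153.2 - 2.4Ps. Setting this equal to supply: 1153.2 - 2.4Ps = -230 + 8Ps, so Ps = 133.
Buyers pay Pb = 133 − 39 = 94; x' = -230 + 8·133 = 834.
Buyers' price falls by P* − Pb = 124 − 94 = 30; sellers' price rises by Ps − P* = 133 − 124 = 9.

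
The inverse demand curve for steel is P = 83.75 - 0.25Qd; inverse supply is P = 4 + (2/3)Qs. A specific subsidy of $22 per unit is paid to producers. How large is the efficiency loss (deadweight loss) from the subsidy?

Deadweight loss = $264

Pre-subsidy: 83.75 - 0.25Q = 4 + (2/3)Q gives Q* = 87 and P* = 62.
With the subsidy, sellers receive Ps = Pb + 22 for each unit, where Pb is the price buyers pay.
On the curves, Pb = 83.75 - 0.25Q and Ps = 4 + (2/3)Q; the wedge Ps − Pb = 22 gives 4 + (2/3)Q − (83.75 - 0.25Q) = 22, so Q' = 111.
Then Pb = 83.75 − 0.25·111 = 56 and Ps = 4 + (2/3)·111 = 78.
The subsidy expands output by 111 − 87 = 24 past the efficient level; on those units the gap between marginal cost and willingness to pay runs from 0 up to 22.
DWL = ½ × 22 × 24 = 264.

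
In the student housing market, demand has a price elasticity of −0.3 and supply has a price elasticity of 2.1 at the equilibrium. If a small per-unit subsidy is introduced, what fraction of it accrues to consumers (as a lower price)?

Consumer share = 0.875

For a small subsidy around the equilibrium, the benefit split depends on the relative slopes, which at a point are proportional to the elasticities.
Buyer share = εs/(εs + |εd|) = 2.1/(2.1 + 0.3) = 0.875; seller share = |εd|/(εs + |εd|) = 0.125.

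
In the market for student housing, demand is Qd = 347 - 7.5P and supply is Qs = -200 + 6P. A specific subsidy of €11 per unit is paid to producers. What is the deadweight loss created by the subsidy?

Deadweight loss = 605/3

Pre-subsidy: 347 - 7.5P = -200 + 6P gives P* = 1094/27, Q* = 388/9.
With the subsidy, sellers receive Ps = Pb + 11 for each unit, where Pb is the price buyers pay.
Supply in terms of Pb becomes Qs = -200 + 6(Pb + 11) = -134 + 6Pb. Setting this equal to demand: 347 - 7.5Pb = -134 + 6Pb, so Pb = 962/27.
Sellers receive Ps = 962/27 + 11 = 1259/27; Q' = 347 − 7.5·(962/27) = 718/9.
The subsidy expands output by 718/9 − 388/9 = 110/3 past the efficient level; on those units the gap between marginal cost and willingness to pay runs from 0 up to 11.
DWL = ½ × 11 × 110/3 = 605/3.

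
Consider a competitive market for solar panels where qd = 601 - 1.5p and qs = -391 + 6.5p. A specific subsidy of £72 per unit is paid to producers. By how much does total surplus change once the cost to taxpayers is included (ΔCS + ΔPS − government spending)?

Pre-subsidy: 601 - 1.5p = -391 + 6.5p gives p* = 124, q* = 415.
With the subsidy, sellers receive ps = pb + 72 for each unit, where pb is the price buyers pay.
Supply in terms of pb becomes qs = -391 + 6.5(pb + 72) = 77 + 6.5pb. Setting this equal to demand: 601 - 1.5pb = 77 + 6.5pb, so pb = 65.5.
Sellers receive ps = 65.5 + 72 = 137.5; q' = 601 − 1.5·65.5 = 502.75.
ΔCS = ½(415 + 502.75)(124 − 65.5) = 26844.1875; ΔPS = ½(415 + 502.75)(137.5 − 124) = 6194.8125.
Government spending = 72 × 502.75 = 36198.
Net change = 26844.1875 + 6194.8125 − 36198 = -3159. The loss equals the DWL triangle ½·72·87.75.

Net change in total surplus = -£3159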